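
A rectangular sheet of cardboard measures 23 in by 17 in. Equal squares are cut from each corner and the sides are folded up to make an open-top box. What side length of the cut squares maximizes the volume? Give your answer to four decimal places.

3.2227

With cut size x, the volume is V(x) = x(23 − 2x)(17 − 2x) for 0 < x < 8.5.
V'(x) = 12x^2 − 160x + 391. Setting V'(x) = 0 gives x ≈ 3.2227 (the root in (0, 8.5)).
V''(x) = 24x − 160 is negative there, so this is the maximum; V ≈ 563.0933.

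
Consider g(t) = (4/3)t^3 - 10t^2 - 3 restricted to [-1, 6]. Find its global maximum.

Differentiating, g'(t) = 4t^2 - 20t; which vanishes at t = 0 and t = 5.
Candidates: g(-1) = -43/3; g(0) = -3; g(5) = -259/3; g(6) = -75.
Hence the absolute maximum is -3 at t = 0.

-3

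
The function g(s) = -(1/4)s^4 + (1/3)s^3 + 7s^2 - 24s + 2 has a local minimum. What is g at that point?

-58/3

Critical points: g'(s) = -s^3 + s^2 + 14s - 24 vanishes at s = -4, 2, 3.
Since g''(s) = -3s^2 + 2s + 14, we get g''(-4) = -42 < 0 ⇒ local maximum; g''(2) = 6 > 0 ⇒ local minimum; g''(3) = -7 < 0 ⇒ local maximum.
So the local minimum value is g(2) = -58/3.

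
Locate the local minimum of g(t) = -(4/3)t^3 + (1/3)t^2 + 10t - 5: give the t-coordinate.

-3/2

Critical points: g'(t) = -4t^2 + (2/3)t + 10 vanishes at t = -3/2, 5/3.
Since g''(t) = -8t + 2/3, we get g''(-3/2) = 38/3 > 0 ⇒ local minimum; g''(5/3) = -38/3 < 0 ⇒ local maximum.
So the local minimum value is g(-3/2) = -59/4.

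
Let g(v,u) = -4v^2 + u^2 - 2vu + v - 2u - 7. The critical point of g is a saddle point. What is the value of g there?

∂g/∂v = -8v - 2u + 1 = 0 and ∂g/∂u = -2v + 2u - 2 = 0, so (v, u) = (-1/10, 9/10).
The Hessian has g_{vv} = -8, g_{uu} = 2, g_{vu} = -2, giving D = -20 < 0, so the point is a saddle point.
g(-1/10, 9/10) = -159/20.

-159/20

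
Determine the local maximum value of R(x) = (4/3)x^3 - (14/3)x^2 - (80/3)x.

2050/81

Critical points: R'(x) = 4x^2 - (28/3)x - 80/3 vanishes at x = -5/3, 4.
Since R''(x) = 8x - 28/3, we get R''(-5/3) = -68/3 < 0 ⇒ local maximum; R''(4) = 68/3 > 0 ⇒ local minimum.
So the local maximum value is R(-5/3) = 2050/81.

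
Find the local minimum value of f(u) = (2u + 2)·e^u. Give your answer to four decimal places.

By the product rule, f'(u) = (2u + 4)·e^u. Since e^u > 0, the only critical point is u = -2.
f''(-2) has the same sign as 2 > 0, so this is a local minimum.
f(-2) = (-2)·e^(-2) ≈ -0.2707.

-0.2707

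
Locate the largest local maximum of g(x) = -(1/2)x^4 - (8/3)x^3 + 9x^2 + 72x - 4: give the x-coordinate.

3

g'(x) = -2x^3 - 8x^2 + 18x + 72 = 0 at x = -4, -3, 3.
g''(x) = -6x^2 - 16x + 18. g''(-4) = -14 < 0 ⇒ local maximum; g''(-3) = 12 > 0 ⇒ local minimum; g''(3) = -84 < 0 ⇒ local maximum.
Thus g has its largest local maximum at x = 3, with value 361/2.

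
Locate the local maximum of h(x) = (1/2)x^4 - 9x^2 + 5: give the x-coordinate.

0

Critical points: h'(x) = 2x^3 - 18x vanishes at x = -3, 0, 3.
Second-derivative test with h''(x) = 6x^2 - 18: h''(-3) = 36 > 0 ⇒ local minimum; h''(0) = -18 < 0 ⇒ local maximum; h''(3) = 36 > 0 ⇒ local minimum.
Thus h has its local maximum at x = 0, with value 5.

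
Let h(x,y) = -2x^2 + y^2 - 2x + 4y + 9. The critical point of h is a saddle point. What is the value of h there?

11/2

∂h/∂x = -4x - 2 = 0 and ∂h/∂y = 2y + 4 = 0, so (x, y) = (-1/2, -2).
The Hessian has h_{xx} = -4, h_{yy} = 2, h_{xy} = 0, giving D = -8 < 0, so the point is a saddle point.
h(-1/2, -2) = 11/2.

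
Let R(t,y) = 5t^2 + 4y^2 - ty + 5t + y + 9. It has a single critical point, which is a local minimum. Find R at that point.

601/79

∂R/∂t = 10t - y + 5 = 0 and ∂R/∂y = -t + 8y + 1 = 0, so (t, y) = (-41/79, -15/79).
The Hessian has R_{tt} = 10, R_{yy} = 8, R_{ty} = -1, giving D = 79 > 0 with R_{tt} > 0, so the point is a local minimum.
R(-41/79, -15/79) = 601/79.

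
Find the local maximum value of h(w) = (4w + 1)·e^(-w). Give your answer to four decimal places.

By the product rule, h'(w) = (-4w + 3)·e^(-w). Since e^(-w) > 0, the only critical point is w = 3/4.
h''(3/4) has the same sign as -4 < 0, so this is a local maximum.
h(3/4) = (4)·e^(-3/4) ≈ 1.8895.

1.8895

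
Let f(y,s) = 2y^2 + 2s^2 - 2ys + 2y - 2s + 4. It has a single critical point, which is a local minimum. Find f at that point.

10/3

∂f/∂y = 4y - 2s + 2 = 0 and ∂f/∂s = -2y + 4s - 2 = 0, so (y, s) = (-1/3, 1/3).
The Hessian has f_{yy} = 4, f_{ss} = 4, f_{ys} = -2, giving D = 12 > 0 with f_{yy} > 0, so the point is a local minimum.
f(-1/3, 1/3) = 10/3.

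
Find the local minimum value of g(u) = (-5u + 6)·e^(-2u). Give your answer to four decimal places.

g'(u) = (-5)·e^(-2u) + (-5u + 6)·(-2)·e^(-2u) = (10u - 17)·e^(-2u). Since e^(-2u) > 0, the only critical point is u = 17/10.
g''(17/10) has the same sign as 10 > 0, so this is a local minimum.
g(17/10) = (-5/2)·e^(-17/5) ≈ -0.0834.

-0.0834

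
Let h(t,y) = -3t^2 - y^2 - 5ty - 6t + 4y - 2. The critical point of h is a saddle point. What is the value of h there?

-230/13

∂h/∂t = -6t - 5y - 6 = 0 and ∂h/∂y = -5t - 2y + 4 = 0, so (t, y) = (32/13, -54/13).
The Hessian has h_{tt} = -6, h_{yy} = -2, h_{ty} = -5, giving D = -13 < 0, so the point is a saddle point.
h(32/13, -54/13) = -230/13.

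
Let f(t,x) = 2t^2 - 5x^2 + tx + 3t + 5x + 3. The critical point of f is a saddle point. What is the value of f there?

113/41

∂f/∂t = 4t + x + 3 = 0 and ∂f/∂x = t - 10x + 5 = 0, so (t, x) = (-35/41, 17/41).
The Hessian has f_{tt} = 4, f_{xx} = -10, f_{tx} = 1, giving D = -41 < 0, so the point is a saddle point.
f(-35/41, 17/41) = 113/41.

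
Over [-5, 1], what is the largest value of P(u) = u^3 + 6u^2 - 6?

26

The derivative is 3u^2 + 12u, which vanishes at u = -4 and u = 0.
Evaluating at the critical points and endpoints: P(-5) = 19; P(-4) = 26; P(0) = -6; P(1) = 1.
Hence the absolute maximum is 26 at u = -4.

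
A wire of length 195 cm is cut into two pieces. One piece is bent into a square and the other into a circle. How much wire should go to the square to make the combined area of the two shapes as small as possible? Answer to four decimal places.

Let x be the length used for the square. Square side x/4; circle radius (195−x)/(2π).
A(x) = (x/4)² + π·((195−x)/(2π))² = x²/16 + (195−x)²/(4π) for 0 ≤ x ≤ 195. A'(x) = x/8 − (195−x)/(2π) = 0 gives x = 4·195/(π+4) ≈ 109.2193.
A'' = 1/8 + 1/(2π) > 0, so this gives the minimum combined area; x ≈ 109.2193 cm to the square.

109.2193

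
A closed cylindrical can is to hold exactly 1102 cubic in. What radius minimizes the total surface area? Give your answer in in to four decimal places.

With radius r and height h, πr²h = 1102 so h = 1102/(πr²), and S(r) = 2πr² + 2πrh = 2πr² + 2·1102/r.
S'(r) = 4πr − 2·1102/r² = 0 ⇒ r³ = 1102/(2π), so r ≈ 5.5976 and h = 2r ≈ 11.1952.
S''(r) = 4π + 4·1102/r³ > 0, so this is the minimum; S ≈ 590.6120.

5.5976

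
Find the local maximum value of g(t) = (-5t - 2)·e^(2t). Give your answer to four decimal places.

Differentiating with the product rule gives g'(t) = (-10t - 9)·e^(2t). Since e^(2t) > 0, the only critical point is t = -9/10.
g''(-9/10) has the same sign as -10 < 0, so this is a local maximum.
g(-9/10) = (5/2)·e^(-9/5) ≈ 0.4132.

0.4132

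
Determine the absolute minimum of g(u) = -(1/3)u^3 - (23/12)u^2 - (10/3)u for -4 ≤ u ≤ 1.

g'(u) = -u^2 - (23/6)u - 10/3, which vanishes at u = -5/2 and u = -4/3.
Candidates: g(-4) = 4, g(-5/2) = 25/16, g(-4/3) = 148/81, g(1) = -67/12.
The minimum over the interval is -67/12, attained at u = 1.

-67/12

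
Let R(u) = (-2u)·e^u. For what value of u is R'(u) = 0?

-1

By the product rule, R'(u) = (-2u - 2)·e^u. Since e^u > 0, the only critical point is u = -1.
R''(-1) has the same sign as -2 < 0, so this is a local maximum.
R(-1) = (2)·e^(-1) ≈ 0.7358.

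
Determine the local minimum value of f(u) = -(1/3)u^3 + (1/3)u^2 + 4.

f'(u) = -u^2 + (2/3)u = 0 at u = 0, 2/3.
Since f''(u) = -2u + 2/3, we get f''(0) = 2/3 > 0 ⇒ local minimum; f''(2/3) = -2/3 < 0 ⇒ local maximum.
Thus f has its local minimum at u = 0, with value 4.

4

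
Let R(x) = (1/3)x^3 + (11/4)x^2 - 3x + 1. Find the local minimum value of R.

11/48

R'(x) = x^2 + (11/2)x - 3 = 0 at x = -6, 1/2.
Since R''(x) = 2x + 11/2, we get R''(-6) = -13/2 < 0 ⇒ local maximum; R''(1/2) = 13/2 > 0 ⇒ local minimum.
The local minimum is R(1/2) = 11/48.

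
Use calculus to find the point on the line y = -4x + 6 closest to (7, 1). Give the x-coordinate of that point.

27/17

Minimize D(x)^2 = (x - 7)^2 + (-4x + 5)^2.
d/dx[D^2] = 2(x - 7) + 2·(-4)·(-4x + 5) = 0 ⇒ x = 27/17.
Then y = -6/17 and the distance is √(529/17) ≈ 5.5783.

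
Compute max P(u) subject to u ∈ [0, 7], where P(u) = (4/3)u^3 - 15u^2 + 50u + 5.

Differentiating, P'(u) = 4u^2 - 30u + 50; which vanishes at u = 5/2 and u = 5.
Compare values at every candidate in [0, 7]: P(0) = 5; P(5/2) = 685/12; P(5) = 140/3; P(7) = 232/3.
The maximum over the interval is 232/3, attained at u = 7.

232/3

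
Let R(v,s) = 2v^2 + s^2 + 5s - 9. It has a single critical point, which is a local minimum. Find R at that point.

-61/4

∂R/∂v = 4v = 0 and ∂R/∂s = 2s + 5 = 0, so (v, s) = (0, -5/2).
The Hessian has R_{vv} = 4, R_{ss} = 2, R_{vs} = 0, giving D = 8 > 0 with R_{vv} > 0, so the point is a local minimum.
R(0, -5/2) = -61/4.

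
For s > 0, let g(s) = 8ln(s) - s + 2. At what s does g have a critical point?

g'(s) = 8/s − 1 = 0 gives s = 8.
g''(s) = -8/s², which is negative for s > 0, so this is a local maximum.
g(8) = 8·ln(8) - 8 + 2 ≈ 10.6355.

8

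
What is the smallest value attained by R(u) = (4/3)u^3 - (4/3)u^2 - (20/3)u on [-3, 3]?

Differentiating, R'(u) = 4u^2 - (8/3)u - 20/3; which vanishes at u = -1 and u = 5/3.
Compare values at every candidate in [-3, 3]: R(-3) = -28; R(-1) = 4; R(5/3) = -700/81; R(3) = 4.
So the minimum is R(-3) = -28.

-28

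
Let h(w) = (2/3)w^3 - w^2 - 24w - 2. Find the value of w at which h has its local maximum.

-3

h'(w) = 2w^2 - 2w - 24. Setting h'(w) = 0 gives w ∈ {-3, 4}.
Second-derivative test with h''(w) = 4w - 2: h''(-3) = -14 < 0 ⇒ local maximum; h''(4) = 14 > 0 ⇒ local minimum.
Thus h has its local maximum at w = -3, with value 43.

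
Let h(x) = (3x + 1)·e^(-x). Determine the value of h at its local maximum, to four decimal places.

1.5403

h'(x) = 3·e^(-x) + (3x + 1)·(-1)·e^(-x) = (-3x + 2)·e^(-x). Since e^(-x) > 0, the only critical point is x = 2/3.
h''(2/3) has the same sign as -3 < 0, so this is a local maximum.
h(2/3) = (3)·e^(-2/3) ≈ 1.5403.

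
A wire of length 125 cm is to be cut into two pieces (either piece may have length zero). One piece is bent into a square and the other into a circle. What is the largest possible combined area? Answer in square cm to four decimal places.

1243.3980

Let x be the length used for the square. Square side x/4; circle radius (125−x)/(2π).
A(x) = (x/4)² + π·((125−x)/(2π))² = x²/16 + (125−x)²/(4π) for 0 ≤ x ≤ 125. A'(x) = x/8 − (125−x)/(2π) = 0 gives x = 4·125/(π+4) ≈ 70.0124.
A'' > 0, so the interior critical point is a minimum; the maximum is at an endpoint. A(0) = 1243.3980 and A(125) = 976.5625, so the largest area is 1243.3980.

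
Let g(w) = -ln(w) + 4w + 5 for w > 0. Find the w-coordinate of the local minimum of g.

1/4

g'(w) = -1/w + 4 = 0 gives w = 1/4.
g''(w) = 1/w², which is positive for w > 0, so this is a local minimum.
g(1/4) = -1·ln(1/4) + 1 + 5 ≈ 7.3863.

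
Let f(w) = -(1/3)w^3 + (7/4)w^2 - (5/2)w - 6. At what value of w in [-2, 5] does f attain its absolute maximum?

-2

The derivative is -w^2 + (7/2)w - 5/2, which vanishes at w = 1 and w = 5/2.
Compare values at every candidate in [-2, 5]: f(-2) = 26/3,  f(1) = -85/12,  f(5/2) = -313/48,  f(5) = -197/12.
So the maximum is f(-2) = 26/3.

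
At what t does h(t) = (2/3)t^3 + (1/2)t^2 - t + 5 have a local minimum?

h'(t) = 2t^2 + t - 1 = 0 at t = -1, 1/2.
h''(t) = 4t + 1. h''(-1) = -3 < 0 ⇒ local maximum; h''(1/2) = 3 > 0 ⇒ local minimum.
The local minimum is h(1/2) = 113/24.

1/2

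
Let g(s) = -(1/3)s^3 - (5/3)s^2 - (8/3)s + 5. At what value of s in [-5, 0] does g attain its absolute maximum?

g'(s) = -s^2 - (10/3)s - 8/3, which vanishes at s = -2 and s = -4/3.
Compare values at every candidate in [-5, 0]: g(-5) = 55/3, g(-2) = 19/3, g(-4/3) = 517/81, g(0) = 5.
The maximum over the interval is 55/3, attained at s = -5.

-5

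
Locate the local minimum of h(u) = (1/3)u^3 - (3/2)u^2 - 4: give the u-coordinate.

h'(u) = u^2 - 3u. Setting h'(u) = 0 gives u ∈ {0, 3}.
h''(u) = 2u - 3. h''(0) = -3 < 0 ⇒ local maximum; h''(3) = 3 > 0 ⇒ local minimum.
The local minimum is h(3) = -17/2.

3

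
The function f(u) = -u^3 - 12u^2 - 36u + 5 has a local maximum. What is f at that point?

37

f'(u) = -3u^2 - 24u - 36 = 0 at u = -6, -2.
f''(u) = -6u - 24. f''(-6) = 12 > 0 ⇒ local minimum; f''(-2) = -12 < 0 ⇒ local maximum.
So the local maximum value is f(-2) = 37.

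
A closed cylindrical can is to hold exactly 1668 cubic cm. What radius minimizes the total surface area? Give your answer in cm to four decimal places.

With radius r and height h, πr²h = 1668 so h = 1668/(πr²), and S(r) = 2πr² + 2πrh = 2πr² + 2·1668/r.
S'(r) = 4πr − 2·1668/r² = 0 ⇒ r³ = 1668/(2π), so r ≈ 6.4270 and h = 2r ≈ 12.8539.
S''(r) = 4π + 4·1668/r³ > 0, so this is the minimum; S ≈ 778.5955.

6.4270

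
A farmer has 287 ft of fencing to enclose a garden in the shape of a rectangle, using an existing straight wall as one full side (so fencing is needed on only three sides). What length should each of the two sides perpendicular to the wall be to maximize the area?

Let the sides perpendicular to the wall have length x and the parallel side y, so 2x + y = 287 and the area is A = xy = x(287 − 2x).
A'(x) = 287 − 4x = 0 gives x = 287/4, and A''(x) = −4 < 0 confirms a maximum.
Then y = 287 − 2·287/4 = 287/2 and A = 82369/8.

287/4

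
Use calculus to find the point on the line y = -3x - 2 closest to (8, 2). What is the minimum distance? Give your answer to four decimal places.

Minimize D(x)^2 = (x - 8)^2 + (-3x - 4)^2.
d/dx[D^2] = 2(x - 8) + 2·(-3)·(-3x - 4) = 0 ⇒ x = -2/5.
Then y = -4/5 and the distance is √(392/5) ≈ 8.8544.

8.8544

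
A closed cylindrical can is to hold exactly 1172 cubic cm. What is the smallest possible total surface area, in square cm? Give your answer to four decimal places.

With radius r and height h, πr²h = 1172 so h = 1172/(πr²), and S(r) = 2πr² + 2πrh = 2πr² + 2·1172/r.
S'(r) = 4πr − 2·1172/r² = 0 ⇒ r³ = 1172/(2π), so r ≈ 5.7137 and h = 2r ≈ 11.4274.
S''(r) = 4π + 4·1172/r³ > 0, so this is the minimum; S ≈ 615.3652.

615.3652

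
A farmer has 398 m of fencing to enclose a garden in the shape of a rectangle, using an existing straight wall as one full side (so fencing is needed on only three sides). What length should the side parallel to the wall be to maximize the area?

199

Let the sides perpendicular to the wall have length x and the parallel side y, so 2x + y = 398 and the area is A = xy = x(398 − 2x).
A'(x) = 398 − 4x = 0 gives x = 199/2, and A''(x) = −4 < 0 confirms a maximum.
Then y = 398 − 2·199/2 = 199 and A = 39601/2.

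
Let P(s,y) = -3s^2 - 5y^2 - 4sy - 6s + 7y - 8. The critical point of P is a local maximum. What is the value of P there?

13/4

∂P/∂s = -6s - 4y - 6 = 0 and ∂P/∂y = -4s - 10y + 7 = 0, so (s, y) = (-2, 3/2).
The Hessian has P_{ss} = -6, P_{yy} = -10, P_{sy} = -4, giving D = 44 > 0 with P_{ss} < 0, so the point is a local maximum.
P(-2, 3/2) = 13/4.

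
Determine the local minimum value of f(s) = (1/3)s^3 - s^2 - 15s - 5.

f'(s) = s^2 - 2s - 15 = 0 at s = -3, 5.
Second-derivative test with f''(s) = 2s - 2: f''(-3) = -8 < 0 ⇒ local maximum; f''(5) = 8 > 0 ⇒ local minimum.
So the local minimum value is f(5) = -190/3.

-190/3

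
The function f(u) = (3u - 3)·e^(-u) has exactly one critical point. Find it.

2

By the product rule, f'(u) = (-3u + 6)·e^(-u). Since e^(-u) > 0, the only critical point is u = 2.
f''(2) has the same sign as -3 < 0, so this is a local maximum.
f(2) = (3)·e^(-2) ≈ 0.4060.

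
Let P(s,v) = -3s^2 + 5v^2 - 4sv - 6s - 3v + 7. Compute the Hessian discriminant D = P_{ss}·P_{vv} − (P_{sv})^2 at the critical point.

∂P/∂s = -6s - 4v - 6 = 0 and ∂P/∂v = -4s + 10v - 3 = 0, so (s, v) = (-18/19, -3/38).
The Hessian has P_{ss} = -6, P_{vv} = 10, P_{sv} = -4, giving D = -76 < 0, so the point is a saddle point.
D = (-6)·(10) − (-4)^2 = -76.

-76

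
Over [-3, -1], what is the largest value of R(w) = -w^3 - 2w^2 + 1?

Differentiating, R'(w) = -3w^2 - 4w; whose only zero in [-3, -1] is w = -4/3.
Evaluating at the critical points and endpoints: R(-3) = 10,  R(-4/3) = -5/27,  R(-1) = 0.
Hence the absolute maximum is 10 at w = -3.

10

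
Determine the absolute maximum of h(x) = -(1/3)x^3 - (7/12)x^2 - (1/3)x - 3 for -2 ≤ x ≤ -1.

-2

The derivative is -x^2 - (7/6)x - 1/3, which has no zeros in [-2, -1].
Evaluating at the critical points and endpoints: h(-2) = -2,  h(-1) = -35/12.
Hence the absolute maximum is -2 at x = -2.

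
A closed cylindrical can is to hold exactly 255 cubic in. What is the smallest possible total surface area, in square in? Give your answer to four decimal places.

222.6083

With radius r and height h, πr²h = 255 so h = 255/(πr²), and S(r) = 2πr² + 2πrh = 2πr² + 2·255/r.
S'(r) = 4πr − 2·255/r² = 0 ⇒ r³ = 255/(2π), so r ≈ 3.4365 and h = 2r ≈ 6.8731.
S''(r) = 4π + 4·255/r³ > 0, so this is the minimum; S ≈ 222.6083.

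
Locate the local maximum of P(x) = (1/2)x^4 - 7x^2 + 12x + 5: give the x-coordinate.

1

Critical points: P'(x) = 2x^3 - 14x + 12 vanishes at x = -3, 1, 2.
Second-derivative test with P''(x) = 6x^2 - 14: P''(-3) = 40 > 0 ⇒ local minimum; P''(1) = -8 < 0 ⇒ local maximum; P''(2) = 10 > 0 ⇒ local minimum.
The local maximum is P(1) = 21/2.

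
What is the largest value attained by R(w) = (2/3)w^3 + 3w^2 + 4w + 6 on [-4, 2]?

The derivative is 2w^2 + 6w + 4, which vanishes at w = -2 and w = -1.
Compare values at every candidate in [-4, 2]: R(-4) = -14/3,  R(-2) = 14/3,  R(-1) = 13/3,  R(2) = 94/3.
The maximum over the interval is 94/3, attained at w = 2.

94/3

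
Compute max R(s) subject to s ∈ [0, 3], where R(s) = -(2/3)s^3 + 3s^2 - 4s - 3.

-3

R'(s) = -2s^2 + 6s - 4, which vanishes at s = 1 and s = 2.
Compare values at every candidate in [0, 3]: R(0) = -3; R(1) = -14/3; R(2) = -13/3; R(3) = -6.
The maximum over the interval is -3, attained at s = 0.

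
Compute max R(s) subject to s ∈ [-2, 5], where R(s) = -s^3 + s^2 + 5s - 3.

R'(s) = -3s^2 + 2s + 5, which vanishes at s = -1 and s = 5/3.
Evaluating at the critical points and endpoints: R(-2) = -1,  R(-1) = -6,  R(5/3) = 94/27,  R(5) = -78.
The maximum over the interval is 94/27, attained at s = 5/3.

94/27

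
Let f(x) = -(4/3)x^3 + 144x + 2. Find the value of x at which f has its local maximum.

6

f'(x) = -4x^2 + 144 = 0 at x = -6, 6.
f''(x) = -8x. f''(-6) = 48 > 0 ⇒ local minimum; f''(6) = -48 < 0 ⇒ local maximum.
The local maximum is f(6) = 578.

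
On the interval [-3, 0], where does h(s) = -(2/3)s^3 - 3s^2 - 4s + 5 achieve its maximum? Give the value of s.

h'(s) = -2s^2 - 6s - 4, which vanishes at s = -2 and s = -1.
Candidates: h(-3) = 8; h(-2) = 19/3; h(-1) = 20/3; h(0) = 5.
Hence the absolute maximum is 8 at s = -3.

-3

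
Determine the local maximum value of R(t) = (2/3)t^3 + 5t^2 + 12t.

R'(t) = 2t^2 + 10t + 12 = 0 at t = -3, -2.
Second-derivative test with R''(t) = 4t + 10: R''(-3) = -2 < 0 ⇒ local maximum; R''(-2) = 2 > 0 ⇒ local minimum.
So the local maximum value is R(-3) = -9.

-9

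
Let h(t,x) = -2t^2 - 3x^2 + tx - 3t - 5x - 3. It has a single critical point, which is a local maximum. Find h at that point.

∂h/∂t = -4t + x - 3 = 0 and ∂h/∂x = t - 6x - 5 = 0, so (t, x) = (-1, -1).
The Hessian has h_{tt} = -4, h_{xx} = -6, h_{tx} = 1, giving D = 23 > 0 with h_{tt} < 0, so the point is a local maximum.
h(-1, -1) = 1.

1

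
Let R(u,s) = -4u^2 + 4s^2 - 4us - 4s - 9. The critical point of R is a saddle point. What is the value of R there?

∂R/∂u = -8u - 4s = 0 and ∂R/∂s = -4u + 8s - 4 = 0, so (u, s) = (-1/5, 2/5).
The Hessian has R_{uu} = -8, R_{ss} = 8, R_{us} = -4, giving D = -80 < 0, so the point is a saddle point.
R(-1/5, 2/5) = -49/5.

-49/5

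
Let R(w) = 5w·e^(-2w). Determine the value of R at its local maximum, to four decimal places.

By the product rule, R'(w) = (-10w + 5)·e^(-2w). Since e^(-2w) > 0, the only critical point is w = 1/2.
R''(1/2) has the same sign as -10 < 0, so this is a local maximum.
R(1/2) = (5/2)·e^(-1) ≈ 0.9197.

0.9197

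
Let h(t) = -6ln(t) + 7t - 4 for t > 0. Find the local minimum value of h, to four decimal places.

2.9249

h'(t) = -6/t + 7 = 0 gives t = 6/7.
h''(t) = 6/t², which is positive for t > 0, so this is a local minimum.
h(6/7) = -6·ln(6/7) + 6 - 4 ≈ 2.9249.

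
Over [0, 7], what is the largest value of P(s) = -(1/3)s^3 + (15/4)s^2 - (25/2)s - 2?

-2

The derivative is -s^2 + (15/2)s - 25/2, which vanishes at s = 5/2 and s = 5.
Evaluating at the critical points and endpoints: P(0) = -2, P(5/2) = -721/48, P(5) = -149/12, P(7) = -241/12.
Hence the absolute maximum is -2 at s = 0.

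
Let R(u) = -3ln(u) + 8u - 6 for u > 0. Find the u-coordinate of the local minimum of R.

3/8

R'(u) = -3/u + 8 = 0 gives u = 3/8.
R''(u) = 3/u², which is positive for u > 0, so this is a local minimum.
R(3/8) = -3·ln(3/8) + 3 - 6 ≈ -0.0575.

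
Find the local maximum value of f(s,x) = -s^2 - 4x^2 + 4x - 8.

∂f/∂s = -2s = 0 and ∂f/∂x = -8x + 4 = 0, so (s, x) = (0, 1/2).
The Hessian has f_{ss} = -2, f_{xx} = -8, f_{sx} = 0, giving D = 16 > 0 with f_{ss} < 0, so the point is a local maximum.
f(0, 1/2) = -7.

-7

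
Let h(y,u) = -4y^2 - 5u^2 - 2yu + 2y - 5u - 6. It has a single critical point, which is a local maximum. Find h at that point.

-79/19

∂h/∂y = -8y - 2u + 2 = 0 and ∂h/∂u = -2y - 10u - 5 = 0, so (y, u) = (15/38, -11/19).
The Hessian has h_{yy} = -8, h_{uu} = -10, h_{yu} = -2, giving D = 76 > 0 with h_{yy} < 0, so the point is a local maximum.
h(15/38, -11/19) = -79/19.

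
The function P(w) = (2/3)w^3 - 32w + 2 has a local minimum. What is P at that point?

Critical points: P'(w) = 2w^2 - 32 vanishes at w = -4, 4.
Since P''(w) = 4w, we get P''(-4) = -16 < 0 ⇒ local maximum; P''(4) = 16 > 0 ⇒ local minimum.
Thus P has its local minimum at w = 4, with value -250/3.

-250/3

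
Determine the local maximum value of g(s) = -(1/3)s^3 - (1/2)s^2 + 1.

g'(s) = -s^2 - s = 0 at s = -1, 0.
Second-derivative test with g''(s) = -2s - 1: g''(-1) = 1 > 0 ⇒ local minimum; g''(0) = -1 < 0 ⇒ local maximum.
Thus g has its local maximum at s = 0, with value 1.

1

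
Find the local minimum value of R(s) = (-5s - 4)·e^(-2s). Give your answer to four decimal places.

R'(s) = (-5)·e^(-2s) + (-5s - 4)·(-2)·e^(-2s) = (10s + 3)·e^(-2s). Since e^(-2s) > 0, the only critical point is s = -3/10.
R''(-3/10) has the same sign as 10 > 0, so this is a local minimum.
R(-3/10) = (-5/2)·e^(3/5) ≈ -4.5553.

-4.5553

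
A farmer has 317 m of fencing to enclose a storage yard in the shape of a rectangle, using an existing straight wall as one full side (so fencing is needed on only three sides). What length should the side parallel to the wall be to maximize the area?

Let the sides perpendicular to the wall have length x and the parallel side y, so 2x + y = 317 and the area is A = xy = x(317 − 2x).
A'(x) = 317 − 4x = 0 gives x = 317/4, and A''(x) = −4 < 0 confirms a maximum.
Then y = 317 − 2·317/4 = 317/2 and A = 100489/8.

317/2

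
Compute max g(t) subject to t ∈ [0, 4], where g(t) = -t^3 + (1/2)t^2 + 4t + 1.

131/27

The derivative is -3t^2 + t + 4, whose only zero in [0, 4] is t = 4/3.
Evaluating at the critical points and endpoints: g(0) = 1; g(4/3) = 131/27; g(4) = -39.
So the maximum is g(4/3) = 131/27.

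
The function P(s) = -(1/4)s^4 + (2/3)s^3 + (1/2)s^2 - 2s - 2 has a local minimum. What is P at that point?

P'(s) = -s^3 + 2s^2 + s - 2. Setting P'(s) = 0 gives s ∈ {-1, 1, 2}.
Second-derivative test with P''(s) = -3s^2 + 4s + 1: P''(-1) = -6 < 0 ⇒ local maximum; P''(1) = 2 > 0 ⇒ local minimum; P''(2) = -3 < 0 ⇒ local maximum.
The local minimum is P(1) = -37/12.

-37/12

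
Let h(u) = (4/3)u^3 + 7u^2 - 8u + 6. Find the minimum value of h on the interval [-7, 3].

-157/3

Differentiating, h'(u) = 4u^2 + 14u - 8; which vanishes at u = -4 and u = 1/2.
Compare values at every candidate in [-7, 3]: h(-7) = -157/3,  h(-4) = 194/3,  h(1/2) = 47/12,  h(3) = 81.
Hence the absolute minimum is -157/3 at u = -7.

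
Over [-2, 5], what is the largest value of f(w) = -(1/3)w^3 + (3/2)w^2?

f'(w) = -w^2 + 3w, which vanishes at w = 0 and w = 3.
Evaluating at the critical points and endpoints: f(-2) = 26/3,  f(0) = 0,  f(3) = 9/2,  f(5) = -25/6.
Hence the absolute maximum is 26/3 at w = -2.

26/3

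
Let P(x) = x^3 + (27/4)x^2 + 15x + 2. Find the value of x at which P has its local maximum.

Critical points: P'(x) = 3x^2 + (27/2)x + 15 vanishes at x = -5/2, -2.
Since P''(x) = 6x + 27/2, we get P''(-5/2) = -3/2 < 0 ⇒ local maximum; P''(-2) = 3/2 > 0 ⇒ local minimum.
Thus P has its local maximum at x = -5/2, with value -143/16.

-5/2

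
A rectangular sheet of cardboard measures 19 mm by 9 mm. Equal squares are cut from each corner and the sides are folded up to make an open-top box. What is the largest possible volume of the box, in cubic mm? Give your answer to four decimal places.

150.1934

With cut size x, the volume is V(x) = x(19 − 2x)(9 − 2x) for 0 < x < 4.5.
V'(x) = 12x^2 − 112x + 171. Setting V'(x) = 0 gives x ≈ 1.9230 (the root in (0, 4.5)).
V''(x) = 24x − 112 is negative there, so this is the maximum; V ≈ 150.1934.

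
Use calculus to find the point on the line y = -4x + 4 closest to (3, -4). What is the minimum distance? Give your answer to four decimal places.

Minimize D(x)^2 = (x - 3)^2 + (-4x + 8)^2.
d/dx[D^2] = 2(x - 3) + 2·(-4)·(-4x + 8) = 0 ⇒ x = 35/17.
Then y = -72/17 and the distance is √(16/17) ≈ 0.9701.

0.9701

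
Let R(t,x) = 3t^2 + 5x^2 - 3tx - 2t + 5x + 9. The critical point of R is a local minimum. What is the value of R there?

∂R/∂t = 6t - 3x - 2 = 0 and ∂R/∂x = -3t + 10x + 5 = 0, so (t, x) = (5/51, -8/17).
The Hessian has R_{tt} = 6, R_{xx} = 10, R_{tx} = -3, giving D = 51 > 0 with R_{tt} > 0, so the point is a local minimum.
R(5/51, -8/17) = 394/51.

394/51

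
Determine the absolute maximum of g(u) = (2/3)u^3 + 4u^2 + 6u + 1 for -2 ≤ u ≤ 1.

Differentiating, g'(u) = 2u^2 + 8u + 6; whose only zero in [-2, 1] is u = -1.
Evaluating at the critical points and endpoints: g(-2) = -1/3, g(-1) = -5/3, g(1) = 35/3.
Hence the absolute maximum is 35/3 at u = 1.

35/3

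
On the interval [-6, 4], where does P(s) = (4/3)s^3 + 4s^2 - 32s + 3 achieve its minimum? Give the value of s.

2

The derivative is 4s^2 + 8s - 32, which vanishes at s = -4 and s = 2.
Evaluating at the critical points and endpoints: P(-6) = 51,  P(-4) = 329/3,  P(2) = -103/3,  P(4) = 73/3.
So the minimum is P(2) = -103/3.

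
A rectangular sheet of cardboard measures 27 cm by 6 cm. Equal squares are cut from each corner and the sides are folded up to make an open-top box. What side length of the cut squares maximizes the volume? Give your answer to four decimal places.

1.4073

With cut size x, the volume is V(x) = x(27 − 2x)(6 − 2x) for 0 < x < 3.
V'(x) = 12x^2 − 132x + 162. Setting V'(x) = 0 gives x ≈ 1.4073 (the root in (0, 3)).
V''(x) = 24x − 132 is negative there, so this is the maximum; V ≈ 108.4186.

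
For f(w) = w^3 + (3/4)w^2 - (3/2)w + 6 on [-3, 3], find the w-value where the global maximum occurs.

f'(w) = 3w^2 + (3/2)w - 3/2, which vanishes at w = -1 and w = 1/2.
Compare values at every candidate in [-3, 3]: f(-3) = -39/4, f(-1) = 29/4, f(1/2) = 89/16, f(3) = 141/4.
So the maximum is f(3) = 141/4.

3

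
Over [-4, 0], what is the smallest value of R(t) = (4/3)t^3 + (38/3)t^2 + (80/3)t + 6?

-826/81

The derivative is 4t^2 + (76/3)t + 80/3, whose only zero in [-4, 0] is t = -4/3.
Candidates: R(-4) = 50/3; R(-4/3) = -826/81; R(0) = 6.
Hence the absolute minimum is -826/81 at t = -4/3.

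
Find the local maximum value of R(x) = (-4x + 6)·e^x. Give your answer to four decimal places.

6.5949

By the product rule, R'(x) = (-4x + 2)·e^x. Since e^x > 0, the only critical point is x = 1/2.
R''(1/2) has the same sign as -4 < 0, so this is a local maximum.
R(1/2) = (4)·e^(1/2) ≈ 6.5949.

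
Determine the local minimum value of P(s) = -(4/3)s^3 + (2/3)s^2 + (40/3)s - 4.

P'(s) = -4s^2 + (4/3)s + 40/3 = 0 at s = -5/3, 2.
Since P''(s) = -8s + 4/3, we get P''(-5/3) = 44/3 > 0 ⇒ local minimum; P''(2) = -44/3 < 0 ⇒ local maximum.
Thus P has its local minimum at s = -5/3, with value -1474/81.

-1474/81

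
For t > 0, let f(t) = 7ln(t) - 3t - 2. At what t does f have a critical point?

f'(t) = 7/t − 3 = 0 gives t = 7/3.
f''(t) = -7/t², which is negative for t > 0, so this is a local maximum.
f(7/3) = 7·ln(7/3) - 7 - 2 ≈ -3.0689.

7/3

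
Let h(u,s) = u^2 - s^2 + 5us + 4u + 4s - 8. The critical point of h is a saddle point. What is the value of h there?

-312/29

∂h/∂u = 2u + 5s + 4 = 0 and ∂h/∂s = 5u - 2s + 4 = 0, so (u, s) = (-28/29, -12/29).
The Hessian has h_{uu} = 2, h_{ss} = -2, h_{us} = 5, giving D = -29 < 0, so the point is a saddle point.
h(-28/29, -12/29) = -312/29.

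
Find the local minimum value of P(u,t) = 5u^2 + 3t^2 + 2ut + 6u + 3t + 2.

∂P/∂u = 10u + 2t + 6 = 0 and ∂P/∂t = 2u + 6t + 3 = 0, so (u, t) = (-15/28, -9/28).
The Hessian has P_{uu} = 10, P_{tt} = 6, P_{ut} = 2, giving D = 56 > 0 with P_{uu} > 0, so the point is a local minimum.
P(-15/28, -9/28) = -5/56.

-5/56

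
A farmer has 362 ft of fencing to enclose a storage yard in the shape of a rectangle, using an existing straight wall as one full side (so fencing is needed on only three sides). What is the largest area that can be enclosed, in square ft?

32761/2

Let the sides perpendicular to the wall have length x and the parallel side y, so 2x + y = 362 and the area is A = xy = x(362 − 2x).
A'(x) = 362 − 4x = 0 gives x = 181/2, and A''(x) = −4 < 0 confirms a maximum.
Then y = 362 − 2·181/2 = 181 and A = 32761/2.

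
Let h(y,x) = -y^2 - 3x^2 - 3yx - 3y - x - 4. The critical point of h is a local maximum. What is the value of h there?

7/3

∂h/∂y = -2y - 3x - 3 = 0 and ∂h/∂x = -3y - 6x - 1 = 0, so (y, x) = (-5, 7/3).
The Hessian has h_{yy} = -2, h_{xx} = -6, h_{yx} = -3, giving D = 3 > 0 with h_{yy} < 0, so the point is a local maximum.
h(-5, 7/3) = 7/3.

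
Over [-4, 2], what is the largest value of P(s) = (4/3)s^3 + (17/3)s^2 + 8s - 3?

139/3

The derivative is 4s^2 + (34/3)s + 8, which vanishes at s = -3/2 and s = -4/3.
Compare values at every candidate in [-4, 2]: P(-4) = -89/3, P(-3/2) = -27/4, P(-4/3) = -547/81, P(2) = 139/3.
The maximum over the interval is 139/3, attained at s = 2.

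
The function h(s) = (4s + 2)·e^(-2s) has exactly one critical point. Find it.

0

By the product rule, h'(s) = (-8s)·e^(-2s). Since e^(-2s) > 0, the only critical point is s = 0.
h''(0) has the same sign as -8 < 0, so this is a local maximum.
h(0) = (2)·e^(0) ≈ 2.0000.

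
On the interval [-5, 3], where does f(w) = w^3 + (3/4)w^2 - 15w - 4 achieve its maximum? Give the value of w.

Differentiating, f'(w) = 3w^2 + (3/2)w - 15; which vanishes at w = -5/2 and w = 2.
Candidates: f(-5) = -141/4,  f(-5/2) = 361/16,  f(2) = -23,  f(3) = -61/4.
So the maximum is f(-5/2) = 361/16.

-5/2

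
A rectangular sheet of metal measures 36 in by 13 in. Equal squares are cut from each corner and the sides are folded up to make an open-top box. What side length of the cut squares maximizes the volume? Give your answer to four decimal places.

2.9041

With cut size x, the volume is V(x) = x(36 − 2x)(13 − 2x) for 0 < x < 6.5.
V'(x) = 12x^2 − 196x + 468. Setting V'(x) = 0 gives x ≈ 2.9041 (the root in (0, 6.5)).
V''(x) = 24x − 196 is negative there, so this is the maximum; V ≈ 630.5771.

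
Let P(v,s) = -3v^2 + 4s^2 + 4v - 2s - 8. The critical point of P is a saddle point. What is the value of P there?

∂P/∂v = -6v + 4 = 0 and ∂P/∂s = 8s - 2 = 0, so (v, s) = (2/3, 1/4).
The Hessian has P_{vv} = -6, P_{ss} = 8, P_{vs} = 0, giving D = -48 < 0, so the point is a saddle point.
P(2/3, 1/4) = -83/12.

-83/12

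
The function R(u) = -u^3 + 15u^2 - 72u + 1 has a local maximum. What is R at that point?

R'(u) = -3u^2 + 30u - 72. Setting R'(u) = 0 gives u ∈ {4, 6}.
Second-derivative test with R''(u) = -6u + 30: R''(4) = 6 > 0 ⇒ local minimum; R''(6) = -6 < 0 ⇒ local maximum.
The local maximum is R(6) = -107.

-107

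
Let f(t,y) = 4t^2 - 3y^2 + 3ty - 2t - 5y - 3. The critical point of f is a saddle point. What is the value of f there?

∂f/∂t = 8t + 3y - 2 = 0 and ∂f/∂y = 3t - 6y - 5 = 0, so (t, y) = (9/19, -34/57).
The Hessian has f_{tt} = 8, f_{yy} = -6, f_{ty} = 3, giving D = -57 < 0, so the point is a saddle point.
f(9/19, -34/57) = -113/57.

-113/57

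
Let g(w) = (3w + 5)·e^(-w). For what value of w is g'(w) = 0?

-2/3

Differentiating with the product rule gives g'(w) = (-3w - 2)·e^(-w). Since e^(-w) > 0, the only critical point is w = -2/3.
g''(-2/3) has the same sign as -3 < 0, so this is a local maximum.
g(-2/3) = (3)·e^(2/3) ≈ 5.8432.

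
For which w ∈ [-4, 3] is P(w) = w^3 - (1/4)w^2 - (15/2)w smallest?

-4

P'(w) = 3w^2 - (1/2)w - 15/2, which vanishes at w = -3/2 and w = 5/3.
Evaluating at the critical points and endpoints: P(-4) = -38, P(-3/2) = 117/16, P(5/3) = -925/108, P(3) = 9/4.
Hence the absolute minimum is -38 at w = -4.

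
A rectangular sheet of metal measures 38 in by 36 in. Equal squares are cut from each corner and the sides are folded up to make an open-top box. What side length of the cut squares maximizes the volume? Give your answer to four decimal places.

6.1599

With cut size x, the volume is V(x) = x(38 − 2x)(36 − 2x) for 0 < x < 18.
V'(x) = 12x^2 − 296x + 1368. Setting V'(x) = 0 gives x ≈ 6.1599 (the root in (0, 18)).
V''(x) = 24x − 296 is negative there, so this is the maximum; V ≈ 3745.9108.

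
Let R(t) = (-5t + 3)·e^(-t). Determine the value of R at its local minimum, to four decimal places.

By the product rule, R'(t) = (5t - 8)·e^(-t). Since e^(-t) > 0, the only critical point is t = 8/5.
R''(8/5) has the same sign as 5 > 0, so this is a local minimum.
R(8/5) = (-5)·e^(-8/5) ≈ -1.0095.

-1.0095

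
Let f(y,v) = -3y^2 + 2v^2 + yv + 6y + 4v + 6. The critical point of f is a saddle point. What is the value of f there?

∂f/∂y = -6y + v + 6 = 0 and ∂f/∂v = y + 4v + 4 = 0, so (y, v) = (4/5, -6/5).
The Hessian has f_{yy} = -6, f_{vv} = 4, f_{yv} = 1, giving D = -25 < 0, so the point is a saddle point.
f(4/5, -6/5) = 6.

6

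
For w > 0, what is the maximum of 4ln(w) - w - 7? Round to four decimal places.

-5.4548

P'(w) = 4/w − 1 = 0 gives w = 4.
P''(w) = -4/w², which is negative for w > 0, so this is a local maximum.
P(4) = 4·ln(4) - 4 - 7 ≈ -5.4548.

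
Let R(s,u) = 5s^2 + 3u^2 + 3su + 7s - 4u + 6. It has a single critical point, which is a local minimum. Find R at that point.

∂R/∂s = 10s + 3u + 7 = 0 and ∂R/∂u = 3s + 6u - 4 = 0, so (s, u) = (-18/17, 61/51).
The Hessian has R_{ss} = 10, R_{uu} = 6, R_{su} = 3, giving D = 51 > 0 with R_{ss} > 0, so the point is a local minimum.
R(-18/17, 61/51) = -5/51.

-5/51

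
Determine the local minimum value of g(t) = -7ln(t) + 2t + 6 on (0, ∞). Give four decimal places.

4.2307

g'(t) = -7/t + 2 = 0 gives t = 7/2.
g''(t) = 7/t², which is positive for t > 0, so this is a local minimum.
g(7/2) = -7·ln(7/2) + 7 + 6 ≈ 4.2307.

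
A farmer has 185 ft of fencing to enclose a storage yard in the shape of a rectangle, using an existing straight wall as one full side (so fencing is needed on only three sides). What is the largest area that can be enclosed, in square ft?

Let the sides perpendicular to the wall have length x and the parallel side y, so 2x + y = 185 and the area is A = xy = x(185 − 2x).
A'(x) = 185 − 4x = 0 gives x = 185/4, and A''(x) = −4 < 0 confirms a maximum.
Then y = 185 − 2·185/4 = 185/2 and A = 34225/8.

34225/8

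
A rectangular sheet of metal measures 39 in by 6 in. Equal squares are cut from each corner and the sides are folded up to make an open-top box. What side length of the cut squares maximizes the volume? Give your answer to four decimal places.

1.4378

With cut size x, the volume is V(x) = x(39 − 2x)(6 − 2x) for 0 < x < 3.
V'(x) = 12x^2 − 180x + 234. Setting V'(x) = 0 gives x ≈ 1.4378 (the root in (0, 3)).
V''(x) = 24x − 180 is negative there, so this is the maximum; V ≈ 162.2803.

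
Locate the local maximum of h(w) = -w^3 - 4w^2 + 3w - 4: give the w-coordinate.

1/3

Critical points: h'(w) = -3w^2 - 8w + 3 vanishes at w = -3, 1/3.
h''(w) = -6w - 8. h''(-3) = 10 > 0 ⇒ local minimum; h''(1/3) = -10 < 0 ⇒ local maximum.
Thus h has its local maximum at w = 1/3, with value -94/27.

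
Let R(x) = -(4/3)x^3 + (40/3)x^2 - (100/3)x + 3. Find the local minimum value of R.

-1757/81

R'(x) = -4x^2 + (80/3)x - 100/3. Setting R'(x) = 0 gives x ∈ {5/3, 5}.
Second-derivative test with R''(x) = -8x + 80/3: R''(5/3) = 40/3 > 0 ⇒ local minimum; R''(5) = -40/3 < 0 ⇒ local maximum.
So the local minimum value is R(5/3) = -1757/81.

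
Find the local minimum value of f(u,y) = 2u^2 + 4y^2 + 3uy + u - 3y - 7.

-192/23

∂f/∂u = 4u + 3y + 1 = 0 and ∂f/∂y = 3u + 8y - 3 = 0, so (u, y) = (-17/23, 15/23).
The Hessian has f_{uu} = 4, f_{yy} = 8, f_{uy} = 3, giving D = 23 > 0 with f_{uu} > 0, so the point is a local minimum.
f(-17/23, 15/23) = -192/23.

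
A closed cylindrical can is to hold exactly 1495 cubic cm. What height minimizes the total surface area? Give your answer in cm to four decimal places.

With radius r and height h, πr²h = 1495 so h = 1495/(πr²), and S(r) = 2πr² + 2πrh = 2πr² + 2·1495/r.
S'(r) = 4πr − 2·1495/r² = 0 ⇒ r³ = 1495/(2π), so r ≈ 6.1966 and h = 2r ≈ 12.3932.
S''(r) = 4π + 4·1495/r³ > 0, so this is the minimum; S ≈ 723.7835.

12.3932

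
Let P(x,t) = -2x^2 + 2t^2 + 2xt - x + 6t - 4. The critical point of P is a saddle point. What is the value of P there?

∂P/∂x = -4x + 2t - 1 = 0 and ∂P/∂t = 2x + 4t + 6 = 0, so (x, t) = (-4/5, -11/10).
The Hessian has P_{xx} = -4, P_{tt} = 4, P_{xt} = 2, giving D = -20 < 0, so the point is a saddle point.
P(-4/5, -11/10) = -69/10.

-69/10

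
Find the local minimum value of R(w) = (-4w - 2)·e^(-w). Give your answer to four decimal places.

R'(w) = (-4)·e^(-w) + (-4w - 2)·(-1)·e^(-w) = (4w - 2)·e^(-w). Since e^(-w) > 0, the only critical point is w = 1/2.
R''(1/2) has the same sign as 4 > 0, so this is a local minimum.
R(1/2) = (-4)·e^(-1/2) ≈ -2.4261.

-2.4261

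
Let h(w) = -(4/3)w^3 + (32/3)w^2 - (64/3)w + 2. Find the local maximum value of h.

Critical points: h'(w) = -4w^2 + (64/3)w - 64/3 vanishes at w = 4/3, 4.
Since h''(w) = -8w + 64/3, we get h''(4/3) = 32/3 > 0 ⇒ local minimum; h''(4) = -32/3 < 0 ⇒ local maximum.
Thus h has its local maximum at w = 4, with value 2.

2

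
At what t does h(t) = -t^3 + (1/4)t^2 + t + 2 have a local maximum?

Critical points: h'(t) = -3t^2 + (1/2)t + 1 vanishes at t = -1/2, 2/3.
Second-derivative test with h''(t) = -6t + 1/2: h''(-1/2) = 7/2 > 0 ⇒ local minimum; h''(2/3) = -7/2 < 0 ⇒ local maximum.
So the local maximum value is h(2/3) = 67/27.

2/3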